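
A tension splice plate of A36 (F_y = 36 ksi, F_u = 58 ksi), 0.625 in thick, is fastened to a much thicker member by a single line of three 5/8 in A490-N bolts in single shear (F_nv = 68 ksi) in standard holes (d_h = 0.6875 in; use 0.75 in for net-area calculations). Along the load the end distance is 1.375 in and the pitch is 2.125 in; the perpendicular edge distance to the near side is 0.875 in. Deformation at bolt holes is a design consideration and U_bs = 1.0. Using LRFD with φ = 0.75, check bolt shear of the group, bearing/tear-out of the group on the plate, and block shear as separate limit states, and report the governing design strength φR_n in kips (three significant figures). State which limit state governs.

Bolt shear: A_b = π·0.625²/4 = 0.3068 in²; R_n = 68 × 0.3068 × 3 × 1 = 62.59 kips → 0.75 × 62.59 = 46.9 kips.
Bearing: edge l_c = 1.031, r_n = 44.86 kips; interior l_c = 1.438, r_n = 54.38 kips; R_n = 44.86 + 2·54.38 = 153.6 kips → 115 kips.
Block shear: A_gv = 3.516, A_nv = 2.344, A_nt = 0.3125 in²; R_n = min(0.6F_uA_nv, 0.6F_yA_gv) + U_bs·F_u·A_nt = 94.06 kips → 70.5 kips.
Bolt shear governs: 46.9 kips.

46.9 kips (bolt shear governs)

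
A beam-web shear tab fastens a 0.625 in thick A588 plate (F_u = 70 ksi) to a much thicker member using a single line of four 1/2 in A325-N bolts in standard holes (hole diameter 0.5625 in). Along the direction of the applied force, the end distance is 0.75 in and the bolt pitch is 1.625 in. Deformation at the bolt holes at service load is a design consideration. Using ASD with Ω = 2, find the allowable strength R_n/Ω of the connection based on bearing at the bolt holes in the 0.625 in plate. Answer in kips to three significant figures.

Per bolt r_n = 1.2 l_c t F_u ≤ 2.4 d t F_u; upper limit = 2.4 × 0.5 × 0.625 × 70 = 52.5 kips.
Edge bolt: l_c = 0.75 − 0.5625/2 = 0.4688 in → 1.2 × 0.4688 × 0.625 × 70 = 24.61 → r_n = 24.61 kips.
Interior bolts: l_c = 1.625 − 0.5625 = 1.062 in → 1.2 × 1.062 × 0.625 × 70 = 55.78 → r_n = 52.5 kips.
R_n = 1 × 24.61 + 3 × 52.5 = 182.1 kips.
Allowable strength R_n/Ω = 182.1 / 2 = 91.1 kips.

91.1 kips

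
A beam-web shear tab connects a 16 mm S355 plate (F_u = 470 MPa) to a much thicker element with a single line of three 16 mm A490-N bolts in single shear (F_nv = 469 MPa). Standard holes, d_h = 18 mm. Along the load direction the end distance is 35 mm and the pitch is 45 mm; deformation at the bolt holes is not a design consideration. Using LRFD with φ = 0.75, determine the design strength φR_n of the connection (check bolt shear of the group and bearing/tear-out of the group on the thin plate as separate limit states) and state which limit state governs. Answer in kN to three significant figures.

212 kN (bolt shear governs)

Bolt shear: A_b = π·16²/4 = 201.1 mm²; R_n = 469 × 201.1 × 3 × 1 / 1000 = 282.9 kN → 0.75 × 282.9 = 212 kN.
Bearing (1.5 l_c t F_u ≤ 3.0 d t F_u): upper limit = 3.0·16·16·470 / 1000 = 361 kN.
  Edge l_c = 35 − 18/2 = 26 → r_n = 293.3 kN; interior l_c = 45 − 18 = 27 → r_n = 304.6 kN.
  R_n,bearing = 1·293.3 + 2·304.6 = 902.4 kN → 0.75 × 902.4 = 677 kN.
Bolt shear governs: 212 kN.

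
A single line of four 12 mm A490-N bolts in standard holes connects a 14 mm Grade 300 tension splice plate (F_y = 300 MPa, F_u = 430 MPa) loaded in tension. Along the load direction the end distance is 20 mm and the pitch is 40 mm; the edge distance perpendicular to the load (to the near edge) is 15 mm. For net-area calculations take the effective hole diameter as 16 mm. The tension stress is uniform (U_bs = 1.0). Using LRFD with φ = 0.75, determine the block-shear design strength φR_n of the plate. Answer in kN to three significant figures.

Shear plane L_v = 20 + 3·40 = 140 mm; A_gv = 140 × 14 = 1960 mm².
A_nv = (140 − 3.5·16) × 14 = 1176 mm².
A_nt = (15 − 0.5·16) × 14 = 98 mm².
0.6 F_u A_nv = 303.4 kN; 0.6 F_y A_gv = 352.8 kN → shear rupture governs the shear term.
R_n = 303.4 + 1.0 × 430 × 98 / 1000 = 345.5 kN.
Design strength φR_n = 0.75 × 345.5 = 259 kN.

259 kN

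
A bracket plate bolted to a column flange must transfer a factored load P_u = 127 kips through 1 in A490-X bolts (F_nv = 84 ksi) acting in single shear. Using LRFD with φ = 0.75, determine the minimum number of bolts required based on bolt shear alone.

A_b = π·1²/4 = 0.7854 in².
Per-bolt design strength φR_n = 0.75 × 84 × 0.7854 × 1 = 49.48 kips.
n ≥ 127 / 49.48 = 2.567 → use 3 bolts.

3 bolts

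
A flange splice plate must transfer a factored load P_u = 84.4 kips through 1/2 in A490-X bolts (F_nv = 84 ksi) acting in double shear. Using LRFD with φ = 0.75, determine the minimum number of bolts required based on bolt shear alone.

A_b = π·0.5²/4 = 0.1963 in².
Per-bolt design strength φR_n = 0.75 × 84 × 0.1963 × 2 = 24.74 kips.
n ≥ 84.4 / 24.74 = 3.411 → use 4 bolts.

4 bolts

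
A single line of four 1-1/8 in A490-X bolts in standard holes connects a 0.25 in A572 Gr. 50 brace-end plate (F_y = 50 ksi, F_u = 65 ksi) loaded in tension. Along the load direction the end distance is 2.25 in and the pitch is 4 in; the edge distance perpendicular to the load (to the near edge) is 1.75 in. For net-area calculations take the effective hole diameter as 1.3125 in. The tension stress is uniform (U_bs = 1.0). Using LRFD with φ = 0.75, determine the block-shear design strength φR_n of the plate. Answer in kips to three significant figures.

83.9 kips

Shear plane L_v = 2.25 + 3·4 = 14.25 in; A_gv = 14.25 × 0.25 = 3.562 in².
A_nv = (14.25 − 3.5·1.3125) × 0.25 = 2.414 in².
A_nt = (1.75 − 0.5·1.3125) × 0.25 = 0.2734 in².
0.6 F_u A_nv = 94.15 kips; 0.6 F_y A_gv = 106.9 kips → shear rupture governs the shear term.
R_n = 94.15 + 1.0 × 65 × 0.2734 = 111.9 kips.
Design strength φR_n = 0.75 × 111.9 = 83.9 kips.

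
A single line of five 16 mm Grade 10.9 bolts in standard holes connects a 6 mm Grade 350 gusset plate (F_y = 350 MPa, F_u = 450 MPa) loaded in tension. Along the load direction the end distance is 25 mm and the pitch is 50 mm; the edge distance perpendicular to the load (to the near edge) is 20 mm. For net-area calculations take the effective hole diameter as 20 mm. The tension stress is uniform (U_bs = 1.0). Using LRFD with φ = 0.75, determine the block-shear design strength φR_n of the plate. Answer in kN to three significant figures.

Shear plane L_v = 25 + 4·50 = 225 mm; A_gv = 225 × 6 = 1350 mm².
A_nv = (225 − 4.5·20) × 6 = 810 mm².
A_nt = (20 − 0.5·20) × 6 = 60 mm².
0.6 F_u A_nv = 218.7 kN; 0.6 F_y A_gv = 283.5 kN → shear rupture governs the shear term.
R_n = 218.7 + 1.0 × 450 × 60 / 1000 = 245.7 kN.
Design strength φR_n = 0.75 × 245.7 = 184 kN.

184 kN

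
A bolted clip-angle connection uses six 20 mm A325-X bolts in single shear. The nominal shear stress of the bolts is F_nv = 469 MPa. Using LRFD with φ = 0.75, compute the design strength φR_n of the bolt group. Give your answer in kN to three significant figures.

A_b = π × 20² / 4 = 314.2 mm².
R_n = F_nv · A_b · n · n_s = 469 × 314.2 × 6 × 1 / 1000 = 884 kN.
Design strength φR_n = 0.75 × 884 = 663 kN.

663 kN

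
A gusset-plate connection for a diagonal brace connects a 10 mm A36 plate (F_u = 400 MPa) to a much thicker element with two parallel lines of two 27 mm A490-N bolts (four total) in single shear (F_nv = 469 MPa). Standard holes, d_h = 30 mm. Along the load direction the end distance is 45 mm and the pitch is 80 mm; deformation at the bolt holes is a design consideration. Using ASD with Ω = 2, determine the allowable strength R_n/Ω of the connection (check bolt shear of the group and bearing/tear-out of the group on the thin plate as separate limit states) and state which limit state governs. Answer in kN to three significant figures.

384 kN (bearing governs)

Bolt shear: A_b = π·27²/4 = 572.6 mm²; R_n = 469 × 572.6 × 4 × 1 / 1000 = 1074 kN → 1074 / 2 = 537 kN.
Bearing (1.2 l_c t F_u ≤ 2.4 d t F_u): upper limit = 2.4·27·10·400 / 1000 = 259.2 kN.
  Edge l_c = 45 − 30/2 = 30 → r_n = 144 kN; interior l_c = 80 − 30 = 50 → r_n = 240 kN.
  R_n,bearing = 2·144 + 2·240 = 768 kN → 768 / 2 = 384 kN.
Bearing governs: 384 kN.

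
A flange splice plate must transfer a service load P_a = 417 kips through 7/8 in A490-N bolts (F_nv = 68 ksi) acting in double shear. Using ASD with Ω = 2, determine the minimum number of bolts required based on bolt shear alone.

A_b = π·0.875²/4 = 0.6013 in².
Per-bolt allowable strength R_n/Ω = 68 × 0.6013 × 2 / 2 = 40.89 kips.
n ≥ 417 / 40.89 = 10.2 → use 11 bolts.

11 bolts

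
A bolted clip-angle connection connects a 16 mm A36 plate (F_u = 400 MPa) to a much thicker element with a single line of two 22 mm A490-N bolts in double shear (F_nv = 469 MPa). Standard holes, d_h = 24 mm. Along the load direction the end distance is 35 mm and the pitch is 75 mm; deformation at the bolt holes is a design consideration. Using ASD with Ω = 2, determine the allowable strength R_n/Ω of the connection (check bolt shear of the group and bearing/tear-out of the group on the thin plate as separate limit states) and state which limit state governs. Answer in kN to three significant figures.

257 kN (bearing governs)

Bolt shear: A_b = π·22²/4 = 380.1 mm²; R_n = 469 × 380.1 × 2 × 2 / 1000 = 713.1 kN → 713.1 / 2 = 357 kN.
Bearing (1.2 l_c t F_u ≤ 2.4 d t F_u): upper limit = 2.4·22·16·400 / 1000 = 337.9 kN.
  Edge l_c = 35 − 24/2 = 23 → r_n = 176.6 kN; interior l_c = 75 − 24 = 51 → r_n = 337.9 kN.
  R_n,bearing = 1·176.6 + 1·337.9 = 514.6 kN → 514.6 / 2 = 257 kN.
Bearing governs: 257 kN.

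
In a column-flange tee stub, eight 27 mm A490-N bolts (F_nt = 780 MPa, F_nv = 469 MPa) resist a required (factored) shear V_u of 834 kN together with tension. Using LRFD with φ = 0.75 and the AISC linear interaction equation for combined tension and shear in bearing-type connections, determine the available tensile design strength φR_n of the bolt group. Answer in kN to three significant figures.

2100 kN

A_b = π·27²/4 = 572.6 mm²; f_rv = 834 × 1000 / (8 × 572.6) = 182.1 MPa.
F'_nt = 1.3 F_nt − (F_nt / φF_nv) f_rv = 1.3·780 − (780/(0.75·469))·182.1 = 610.2 MPa, capped at F_nt → F'_nt = 610.2 MPa.
R_n = F'_nt · A_b · n = 610.2 × 572.6 × 8 / 1000 = 2795 kN.
Design strength φR_n = 0.75 × 2795 = 2100 kN.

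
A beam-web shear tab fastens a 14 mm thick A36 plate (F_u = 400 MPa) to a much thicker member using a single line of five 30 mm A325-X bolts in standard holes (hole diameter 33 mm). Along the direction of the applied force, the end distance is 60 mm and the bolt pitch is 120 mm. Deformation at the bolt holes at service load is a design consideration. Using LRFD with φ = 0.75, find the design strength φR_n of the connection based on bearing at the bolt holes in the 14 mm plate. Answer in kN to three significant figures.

Per bolt r_n = 1.2 l_c t F_u ≤ 2.4 d t F_u; upper limit = 2.4 × 30 × 14 × 400 / 1000 = 403.2 kN.
Edge bolt: l_c = 60 − 33/2 = 43.5 mm → 1.2 × 43.5 × 14 × 400 / 1000 = 292.3 → r_n = 292.3 kN.
Interior bolts: l_c = 120 − 33 = 87 mm → 1.2 × 87 × 14 × 400 / 1000 = 584.6 → r_n = 403.2 kN.
R_n = 1 × 292.3 + 4 × 403.2 = 1905 kN.
Design strength φR_n = 0.75 × 1905 = 1430 kN.

1430 kN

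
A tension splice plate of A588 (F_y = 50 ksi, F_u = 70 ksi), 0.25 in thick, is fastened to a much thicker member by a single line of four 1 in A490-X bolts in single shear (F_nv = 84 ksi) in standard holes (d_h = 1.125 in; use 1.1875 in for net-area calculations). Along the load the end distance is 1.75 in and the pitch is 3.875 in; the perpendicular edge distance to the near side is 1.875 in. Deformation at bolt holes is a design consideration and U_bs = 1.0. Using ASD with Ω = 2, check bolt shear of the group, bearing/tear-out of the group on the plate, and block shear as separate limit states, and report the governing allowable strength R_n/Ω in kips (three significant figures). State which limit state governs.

59.6 kips (block shear governs)

Bolt shear: A_b = π·1²/4 = 0.7854 in²; R_n = 84 × 0.7854 × 4 × 1 = 263.9 kips → 263.9 / 2 = 132 kips.
Bearing: edge l_c = 1.188, r_n = 24.94 kips; interior l_c = 2.75, r_n = 42 kips; R_n = 24.94 + 3·42 = 150.9 kips → 75.5 kips.
Block shear: A_gv = 3.344, A_nv = 2.305, A_nt = 0.3203 in²; R_n = min(0.6F_uA_nv, 0.6F_yA_gv) + U_bs·F_u·A_nt = 119.2 kips → 59.6 kips.
Block shear governs: 59.6 kips.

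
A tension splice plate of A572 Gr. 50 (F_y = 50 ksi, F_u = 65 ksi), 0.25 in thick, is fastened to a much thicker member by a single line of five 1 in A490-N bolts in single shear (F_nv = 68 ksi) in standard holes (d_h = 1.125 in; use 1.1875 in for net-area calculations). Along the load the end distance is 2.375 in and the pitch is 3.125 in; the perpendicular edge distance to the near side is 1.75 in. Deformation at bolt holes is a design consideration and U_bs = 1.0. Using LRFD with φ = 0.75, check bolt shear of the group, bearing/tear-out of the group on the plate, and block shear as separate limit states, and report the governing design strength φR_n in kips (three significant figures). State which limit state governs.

Bolt shear: A_b = π·1²/4 = 0.7854 in²; R_n = 68 × 0.7854 × 5 × 1 = 267 kips → 0.75 × 267 = 200 kips.
Bearing: edge l_c = 1.812, r_n = 35.34 kips; interior l_c = 2, r_n = 39 kips; R_n = 35.34 + 4·39 = 191.3 kips → 144 kips.
Block shear: A_gv = 3.719, A_nv = 2.383, A_nt = 0.2891 in²; R_n = min(0.6F_uA_nv, 0.6F_yA_gv) + U_bs·F_u·A_nt = 111.7 kips → 83.8 kips.
Block shear governs: 83.8 kips.

83.8 kips (block shear governs)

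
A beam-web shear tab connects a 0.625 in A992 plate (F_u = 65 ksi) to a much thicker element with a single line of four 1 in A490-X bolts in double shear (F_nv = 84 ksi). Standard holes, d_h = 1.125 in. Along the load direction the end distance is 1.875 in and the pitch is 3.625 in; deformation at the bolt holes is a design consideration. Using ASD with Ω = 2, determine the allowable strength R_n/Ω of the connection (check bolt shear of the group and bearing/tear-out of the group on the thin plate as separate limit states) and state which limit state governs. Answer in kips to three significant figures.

178 kips (bearing governs)

Bolt shear: A_b = π·1²/4 = 0.7854 in²; R_n = 84 × 0.7854 × 4 × 2 = 527.8 kips → 527.8 / 2 = 264 kips.
Bearing (1.2 l_c t F_u ≤ 2.4 d t F_u): upper limit = 2.4·1·0.625·65 = 97.5 kips.
  Edge l_c = 1.875 − 1.125/2 = 1.312 → r_n = 63.98 kips; interior l_c = 3.625 − 1.125 = 2.5 → r_n = 97.5 kips.
  R_n,bearing = 1·63.98 + 3·97.5 = 356.5 kips → 356.5 / 2 = 178 kips.
Bearing governs: 178 kips.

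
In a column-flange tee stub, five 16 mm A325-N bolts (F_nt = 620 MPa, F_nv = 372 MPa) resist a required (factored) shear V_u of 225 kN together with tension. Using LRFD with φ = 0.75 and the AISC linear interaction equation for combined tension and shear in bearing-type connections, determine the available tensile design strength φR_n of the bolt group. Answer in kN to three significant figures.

A_b = π·16²/4 = 201.1 mm²; f_rv = 225 × 1000 / (5 × 201.1) = 223.8 MPa.
F'_nt = 1.3 F_nt − (F_nt / φF_nv) f_rv = 1.3·620 − (620/(0.75·372))·223.8 = 308.6 MPa, capped at F_nt → F'_nt = 308.6 MPa.
R_n = F'_nt · A_b · n = 308.6 × 201.1 × 5 / 1000 = 310.3 kN.
Design strength φR_n = 0.75 × 310.3 = 233 kN.

233 kN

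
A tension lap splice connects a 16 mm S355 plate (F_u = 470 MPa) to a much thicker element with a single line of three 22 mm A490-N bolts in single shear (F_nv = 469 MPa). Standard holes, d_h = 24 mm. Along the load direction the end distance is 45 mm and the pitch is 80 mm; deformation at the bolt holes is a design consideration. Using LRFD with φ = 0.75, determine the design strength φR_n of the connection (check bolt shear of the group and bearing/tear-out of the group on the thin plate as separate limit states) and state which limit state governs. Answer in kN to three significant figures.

401 kN (bolt shear governs)

Bolt shear: A_b = π·22²/4 = 380.1 mm²; R_n = 469 × 380.1 × 3 × 1 / 1000 = 534.8 kN → 0.75 × 534.8 = 401 kN.
Bearing (1.2 l_c t F_u ≤ 2.4 d t F_u): upper limit = 2.4·22·16·470 / 1000 = 397.1 kN.
  Edge l_c = 45 − 24/2 = 33 → r_n = 297.8 kN; interior l_c = 80 − 24 = 56 → r_n = 397.1 kN.
  R_n,bearing = 1·297.8 + 2·397.1 = 1092 kN → 0.75 × 1092 = 819 kN.
Bolt shear governs: 401 kN.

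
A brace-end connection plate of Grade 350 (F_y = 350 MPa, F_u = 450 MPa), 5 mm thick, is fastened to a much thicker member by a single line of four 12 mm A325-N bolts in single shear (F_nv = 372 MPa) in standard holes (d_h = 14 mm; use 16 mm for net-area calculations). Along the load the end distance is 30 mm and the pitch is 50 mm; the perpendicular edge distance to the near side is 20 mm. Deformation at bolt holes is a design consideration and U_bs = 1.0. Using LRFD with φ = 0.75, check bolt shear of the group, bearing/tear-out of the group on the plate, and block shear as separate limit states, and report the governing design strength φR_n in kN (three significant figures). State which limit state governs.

Bolt shear: A_b = π·12²/4 = 113.1 mm²; R_n = 372 × 113.1 × 4 × 1 / 1000 = 168.3 kN → 0.75 × 168.3 = 126 kN.
Bearing: edge l_c = 23, r_n = 62.1 kN; interior l_c = 36, r_n = 64.8 kN; R_n = 62.1 + 3·64.8 = 256.5 kN → 192 kN.
Block shear: A_gv = 900, A_nv = 620, A_nt = 60 mm²; R_n = min(0.6F_uA_nv, 0.6F_yA_gv) + U_bs·F_u·A_nt = 194.4 kN → 146 kN.
Bolt shear governs: 126 kN.

126 kN (bolt shear governs)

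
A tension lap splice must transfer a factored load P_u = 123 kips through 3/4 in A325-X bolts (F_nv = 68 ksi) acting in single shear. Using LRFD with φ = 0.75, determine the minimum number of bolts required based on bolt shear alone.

6 bolts

A_b = π·0.75²/4 = 0.4418 in².
Per-bolt design strength φR_n = 0.75 × 68 × 0.4418 × 1 = 22.53 kips.
n ≥ 123 / 22.53 = 5.459 → use 6 bolts.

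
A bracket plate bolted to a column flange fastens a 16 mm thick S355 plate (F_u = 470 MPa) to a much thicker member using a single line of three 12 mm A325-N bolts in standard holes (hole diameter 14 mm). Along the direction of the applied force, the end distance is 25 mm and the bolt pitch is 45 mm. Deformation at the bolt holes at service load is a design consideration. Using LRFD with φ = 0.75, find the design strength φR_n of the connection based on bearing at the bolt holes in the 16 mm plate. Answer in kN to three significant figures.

447 kN

Per bolt r_n = 1.2 l_c t F_u ≤ 2.4 d t F_u; upper limit = 2.4 × 12 × 16 × 470 / 1000 = 216.6 kN.
Edge bolt: l_c = 25 − 14/2 = 18 mm → 1.2 × 18 × 16 × 470 / 1000 = 162.4 → r_n = 162.4 kN.
Interior bolts: l_c = 45 − 14 = 31 mm → 1.2 × 31 × 16 × 470 / 1000 = 279.7 → r_n = 216.6 kN.
R_n = 1 × 162.4 + 2 × 216.6 = 595.6 kN.
Design strength φR_n = 0.75 × 595.6 = 447 kN.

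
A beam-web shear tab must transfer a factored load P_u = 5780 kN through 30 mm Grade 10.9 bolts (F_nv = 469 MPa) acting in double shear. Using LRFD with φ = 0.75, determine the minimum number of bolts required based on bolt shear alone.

A_b = π·30²/4 = 706.9 mm².
Per-bolt design strength φR_n = 0.75 × 469 × 706.9 × 2 / 1000 = 497.3 kN.
n ≥ 5780 / 497.3 = 11.62 → use 12 bolts.

12 bolts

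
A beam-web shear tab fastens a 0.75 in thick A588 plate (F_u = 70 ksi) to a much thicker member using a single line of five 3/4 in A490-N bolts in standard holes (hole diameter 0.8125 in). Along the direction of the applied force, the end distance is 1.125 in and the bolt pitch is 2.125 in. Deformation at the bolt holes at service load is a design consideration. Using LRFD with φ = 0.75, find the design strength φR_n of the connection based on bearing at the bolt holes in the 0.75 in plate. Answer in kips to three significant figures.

282 kips

Per bolt r_n = 1.2 l_c t F_u ≤ 2.4 d t F_u; upper limit = 2.4 × 0.75 × 0.75 × 70 = 94.5 kips.
Edge bolt: l_c = 1.125 − 0.8125/2 = 0.7188 in → 1.2 × 0.7188 × 0.75 × 70 = 45.28 → r_n = 45.28 kips.
Interior bolts: l_c = 2.125 − 0.8125 = 1.312 in → 1.2 × 1.312 × 0.75 × 70 = 82.69 → r_n = 82.69 kips.
R_n = 1 × 45.28 + 4 × 82.69 = 376 kips.
Design strength φR_n = 0.75 × 376 = 282 kips.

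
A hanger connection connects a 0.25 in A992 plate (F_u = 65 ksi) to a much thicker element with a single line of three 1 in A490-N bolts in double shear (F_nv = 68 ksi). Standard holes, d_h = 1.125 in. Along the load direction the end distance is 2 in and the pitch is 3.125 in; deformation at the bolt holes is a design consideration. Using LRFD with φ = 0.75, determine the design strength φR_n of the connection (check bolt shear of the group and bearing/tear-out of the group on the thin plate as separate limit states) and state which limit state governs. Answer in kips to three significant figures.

79.5 kips (bearing governs)

Bolt shear: A_b = π·1²/4 = 0.7854 in²; R_n = 68 × 0.7854 × 3 × 2 = 320.4 kips → 0.75 × 320.4 = 240 kips.
Bearing (1.2 l_c t F_u ≤ 2.4 d t F_u): upper limit = 2.4·1·0.25·65 = 39 kips.
  Edge l_c = 2 − 1.125/2 = 1.438 → r_n = 28.03 kips; interior l_c = 3.125 − 1.125 = 2 → r_n = 39 kips.
  R_n,bearing = 1·28.03 + 2·39 = 106 kips → 0.75 × 106 = 79.5 kips.
Bearing governs: 79.5 kips.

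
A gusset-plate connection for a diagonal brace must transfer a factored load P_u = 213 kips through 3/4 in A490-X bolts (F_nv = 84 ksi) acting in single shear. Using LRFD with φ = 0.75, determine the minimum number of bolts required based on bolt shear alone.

8 bolts

A_b = π·0.75²/4 = 0.4418 in².
Per-bolt design strength φR_n = 0.75 × 84 × 0.4418 × 1 = 27.83 kips.
n ≥ 213 / 27.83 = 7.653 → use 8 bolts.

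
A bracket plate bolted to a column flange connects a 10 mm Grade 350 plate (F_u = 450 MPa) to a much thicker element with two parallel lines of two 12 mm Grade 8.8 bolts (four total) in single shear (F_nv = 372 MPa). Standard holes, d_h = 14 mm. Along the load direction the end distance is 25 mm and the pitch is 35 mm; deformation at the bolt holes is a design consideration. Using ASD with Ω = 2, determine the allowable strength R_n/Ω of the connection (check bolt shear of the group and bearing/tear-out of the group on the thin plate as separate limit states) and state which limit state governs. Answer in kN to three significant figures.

Bolt shear: A_b = π·12²/4 = 113.1 mm²; R_n = 372 × 113.1 × 4 × 1 / 1000 = 168.3 kN → 168.3 / 2 = 84.1 kN.
Bearing (1.2 l_c t F_u ≤ 2.4 d t F_u): upper limit = 2.4·12·10·450 / 1000 = 129.6 kN.
  Edge l_c = 25 − 14/2 = 18 → r_n = 97.2 kN; interior l_c = 35 − 14 = 21 → r_n = 113.4 kN.
  R_n,bearing = 2·97.2 + 2·113.4 = 421.2 kN → 421.2 / 2 = 211 kN.
Bolt shear governs: 84.1 kN.

84.1 kN (bolt shear governs)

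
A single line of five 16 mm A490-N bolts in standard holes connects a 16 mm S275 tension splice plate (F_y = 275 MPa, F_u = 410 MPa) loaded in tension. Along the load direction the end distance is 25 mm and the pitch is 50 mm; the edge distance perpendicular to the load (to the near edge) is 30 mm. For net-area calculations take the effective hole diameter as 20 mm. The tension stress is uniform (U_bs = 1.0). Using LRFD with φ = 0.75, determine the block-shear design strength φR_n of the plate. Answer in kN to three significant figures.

497 kN

Shear plane L_v = 25 + 4·50 = 225 mm; A_gv = 225 × 16 = 3600 mm².
A_nv = (225 − 4.5·20) × 16 = 2160 mm².
A_nt = (30 − 0.5·20) × 16 = 320 mm².
0.6 F_u A_nv = 531.4 kN; 0.6 F_y A_gv = 594 kN → shear rupture governs the shear term.
R_n = 531.4 + 1.0 × 410 × 320 / 1000 = 662.6 kN.
Design strength φR_n = 0.75 × 662.6 = 497 kN.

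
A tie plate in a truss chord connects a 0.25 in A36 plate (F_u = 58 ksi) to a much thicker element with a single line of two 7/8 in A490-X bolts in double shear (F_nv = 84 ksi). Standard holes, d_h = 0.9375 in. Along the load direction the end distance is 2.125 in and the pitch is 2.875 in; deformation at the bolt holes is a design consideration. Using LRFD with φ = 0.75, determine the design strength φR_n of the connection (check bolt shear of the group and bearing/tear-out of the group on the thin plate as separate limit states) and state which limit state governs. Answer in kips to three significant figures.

44.5 kips (bearing governs)

Bolt shear: A_b = π·0.875²/4 = 0.6013 in²; R_n = 84 × 0.6013 × 2 × 2 = 202 kips → 0.75 × 202 = 152 kips.
Bearing (1.2 l_c t F_u ≤ 2.4 d t F_u): upper limit = 2.4·0.875·0.25·58 = 30.45 kips.
  Edge l_c = 2.125 − 0.9375/2 = 1.656 → r_n = 28.82 kips; interior l_c = 2.875 − 0.9375 = 1.938 → r_n = 30.45 kips.
  R_n,bearing = 1·28.82 + 1·30.45 = 59.27 kips → 0.75 × 59.27 = 44.5 kips.
Bearing governs: 44.5 kips.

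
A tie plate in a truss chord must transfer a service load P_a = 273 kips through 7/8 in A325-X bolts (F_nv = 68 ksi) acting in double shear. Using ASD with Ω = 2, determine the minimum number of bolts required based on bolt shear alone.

7 bolts

A_b = π·0.875²/4 = 0.6013 in².
Per-bolt allowable strength R_n/Ω = 68 × 0.6013 × 2 / 2 = 40.89 kips.
n ≥ 273 / 40.89 = 6.676 → use 7 bolts.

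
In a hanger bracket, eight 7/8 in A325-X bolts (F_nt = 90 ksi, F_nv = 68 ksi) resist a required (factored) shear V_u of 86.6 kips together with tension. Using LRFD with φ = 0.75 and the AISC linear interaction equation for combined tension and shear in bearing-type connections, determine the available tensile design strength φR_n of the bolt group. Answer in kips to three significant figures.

308 kips

A_b = π·0.875²/4 = 0.6013 in²; f_rv = 86.6 / (8 × 0.6013) = 18 ksi.
F'_nt = 1.3 F_nt − (F_nt / φF_nv) f_rv = 1.3·90 − (90/(0.75·68))·18 = 85.23 ksi, capped at F_nt → F'_nt = 85.23 ksi.
R_n = F'_nt · A_b · n = 85.23 × 0.6013 × 8 = 410 kips.
Design strength φR_n = 0.75 × 410 = 308 kips.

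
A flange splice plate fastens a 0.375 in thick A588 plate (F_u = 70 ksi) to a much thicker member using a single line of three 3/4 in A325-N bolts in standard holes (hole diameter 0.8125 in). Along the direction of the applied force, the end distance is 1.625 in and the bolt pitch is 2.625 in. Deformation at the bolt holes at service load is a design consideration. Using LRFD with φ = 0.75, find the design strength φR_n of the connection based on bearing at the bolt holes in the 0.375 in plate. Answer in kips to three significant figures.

Per bolt r_n = 1.2 l_c t F_u ≤ 2.4 d t F_u; upper limit = 2.4 × 0.75 × 0.375 × 70 = 47.25 kips.
Edge bolt: l_c = 1.625 − 0.8125/2 = 1.219 in → 1.2 × 1.219 × 0.375 × 70 = 38.39 → r_n = 38.39 kips.
Interior bolts: l_c = 2.625 − 0.8125 = 1.812 in → 1.2 × 1.812 × 0.375 × 70 = 57.09 → r_n = 47.25 kips.
R_n = 1 × 38.39 + 2 × 47.25 = 132.9 kips.
Design strength φR_n = 0.75 × 132.9 = 99.7 kips.

99.7 kips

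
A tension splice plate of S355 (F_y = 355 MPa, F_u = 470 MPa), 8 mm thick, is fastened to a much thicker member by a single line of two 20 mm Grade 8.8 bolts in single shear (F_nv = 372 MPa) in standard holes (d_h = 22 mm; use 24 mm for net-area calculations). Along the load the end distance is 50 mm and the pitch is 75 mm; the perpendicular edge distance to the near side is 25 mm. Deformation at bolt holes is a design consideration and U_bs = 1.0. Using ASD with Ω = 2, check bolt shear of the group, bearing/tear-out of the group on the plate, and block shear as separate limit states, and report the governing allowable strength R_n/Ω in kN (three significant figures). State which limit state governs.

117 kN (bolt shear governs)

Bolt shear: A_b = π·20²/4 = 314.2 mm²; R_n = 372 × 314.2 × 2 × 1 / 1000 = 233.7 kN → 233.7 / 2 = 117 kN.
Bearing: edge l_c = 39, r_n = 176 kN; interior l_c = 53, r_n = 180.5 kN; R_n = 176 + 1·180.5 = 356.4 kN → 178 kN.
Block shear: A_gv = 1000, A_nv = 712, A_nt = 104 mm²; R_n = min(0.6F_uA_nv, 0.6F_yA_gv) + U_bs·F_u·A_nt = 249.7 kN → 125 kN.
Bolt shear governs: 117 kN.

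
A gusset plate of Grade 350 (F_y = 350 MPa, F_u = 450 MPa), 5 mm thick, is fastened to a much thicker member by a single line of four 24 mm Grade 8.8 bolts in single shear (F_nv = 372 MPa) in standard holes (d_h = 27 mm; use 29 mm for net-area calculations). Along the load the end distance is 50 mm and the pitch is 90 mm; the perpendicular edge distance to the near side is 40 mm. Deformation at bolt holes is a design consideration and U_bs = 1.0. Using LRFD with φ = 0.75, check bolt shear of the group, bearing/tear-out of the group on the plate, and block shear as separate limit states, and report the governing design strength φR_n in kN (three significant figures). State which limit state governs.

264 kN (block shear governs)

Bolt shear: A_b = π·24²/4 = 452.4 mm²; R_n = 372 × 452.4 × 4 × 1 / 1000 = 673.2 kN → 0.75 × 673.2 = 505 kN.
Bearing: edge l_c = 36.5, r_n = 98.55 kN; interior l_c = 63, r_n = 129.6 kN; R_n = 98.55 + 3·129.6 = 487.3 kN → 366 kN.
Block shear: A_gv = 1600, A_nv = 1092, A_nt = 127.5 mm²; R_n = min(0.6F_uA_nv, 0.6F_yA_gv) + U_bs·F_u·A_nt = 352.4 kN → 264 kN.
Block shear governs: 264 kN.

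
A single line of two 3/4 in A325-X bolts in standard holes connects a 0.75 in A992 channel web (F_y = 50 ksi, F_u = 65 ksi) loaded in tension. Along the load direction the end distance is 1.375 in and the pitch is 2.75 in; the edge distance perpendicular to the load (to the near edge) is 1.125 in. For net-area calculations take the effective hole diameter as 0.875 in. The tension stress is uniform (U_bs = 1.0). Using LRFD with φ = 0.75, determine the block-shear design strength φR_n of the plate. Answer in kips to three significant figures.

Shear plane L_v = 1.375 + 1·2.75 = 4.125 in; A_gv = 4.125 × 0.75 = 3.094 in².
A_nv = (4.125 − 1.5·0.875) × 0.75 = 2.109 in².
A_nt = (1.125 − 0.5·0.875) × 0.75 = 0.5156 in².
0.6 F_u A_nv = 82.27 kips; 0.6 F_y A_gv = 92.81 kips → shear rupture governs the shear term.
R_n = 82.27 + 1.0 × 65 × 0.5156 = 115.8 kips.
Design strength φR_n = 0.75 × 115.8 = 86.8 kips.

86.8 kips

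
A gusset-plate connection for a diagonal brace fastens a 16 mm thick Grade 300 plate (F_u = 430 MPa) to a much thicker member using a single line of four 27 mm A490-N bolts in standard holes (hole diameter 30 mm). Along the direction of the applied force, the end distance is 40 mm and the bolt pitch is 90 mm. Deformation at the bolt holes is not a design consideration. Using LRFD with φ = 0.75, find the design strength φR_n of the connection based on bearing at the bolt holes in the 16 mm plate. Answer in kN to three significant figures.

1450 kN

Per bolt r_n = 1.5 l_c t F_u ≤ 3.0 d t F_u; upper limit = 3.0 × 27 × 16 × 430 / 1000 = 557.3 kN.
Edge bolt: l_c = 40 − 30/2 = 25 mm → 1.5 × 25 × 16 × 430 / 1000 = 258 → r_n = 258 kN.
Interior bolts: l_c = 90 − 30 = 60 mm → 1.5 × 60 × 16 × 430 / 1000 = 619.2 → r_n = 557.3 kN.
R_n = 1 × 258 + 3 × 557.3 = 1930 kN.
Design strength φR_n = 0.75 × 1930 = 1450 kN.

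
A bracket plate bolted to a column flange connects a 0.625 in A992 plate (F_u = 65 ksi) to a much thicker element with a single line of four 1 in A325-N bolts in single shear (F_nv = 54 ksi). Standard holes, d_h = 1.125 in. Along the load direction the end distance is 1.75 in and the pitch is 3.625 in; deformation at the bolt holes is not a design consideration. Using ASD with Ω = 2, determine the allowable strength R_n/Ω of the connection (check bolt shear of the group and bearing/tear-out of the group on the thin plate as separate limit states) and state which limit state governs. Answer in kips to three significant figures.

Bolt shear: A_b = π·1²/4 = 0.7854 in²; R_n = 54 × 0.7854 × 4 × 1 = 169.6 kips → 169.6 / 2 = 84.8 kips.
Bearing (1.5 l_c t F_u ≤ 3.0 d t F_u): upper limit = 3.0·1·0.625·65 = 121.9 kips.
  Edge l_c = 1.75 − 1.125/2 = 1.188 → r_n = 72.36 kips; interior l_c = 3.625 − 1.125 = 2.5 → r_n = 121.9 kips.
  R_n,bearing = 1·72.36 + 3·121.9 = 438 kips → 438 / 2 = 219 kips.
Bolt shear governs: 84.8 kips.

84.8 kips (bolt shear governs)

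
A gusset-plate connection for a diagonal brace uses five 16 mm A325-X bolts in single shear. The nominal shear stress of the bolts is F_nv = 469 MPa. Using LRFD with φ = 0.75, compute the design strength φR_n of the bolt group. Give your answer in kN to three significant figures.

354 kN

A_b = π × 16² / 4 = 201.1 mm².
R_n = F_nv · A_b · n · n_s = 469 × 201.1 × 5 × 1 / 1000 = 471.5 kN.
Design strength φR_n = 0.75 × 471.5 = 354 kN.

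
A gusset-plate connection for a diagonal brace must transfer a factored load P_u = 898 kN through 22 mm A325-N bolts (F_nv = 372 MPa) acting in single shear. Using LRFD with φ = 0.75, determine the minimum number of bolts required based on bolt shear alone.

A_b = π·22²/4 = 380.1 mm².
Per-bolt design strength φR_n = 0.75 × 372 × 380.1 × 1 / 1000 = 106.1 kN.
n ≥ 898 / 106.1 = 8.467 → use 9 bolts.

9 bolts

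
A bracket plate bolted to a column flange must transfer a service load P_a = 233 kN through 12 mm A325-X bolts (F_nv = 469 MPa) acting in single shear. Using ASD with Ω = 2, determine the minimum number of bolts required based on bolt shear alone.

9 bolts

A_b = π·12²/4 = 113.1 mm².
Per-bolt allowable strength R_n/Ω = 469 × 113.1 × 1 / 1000 / 2 = 26.52 kN.
n ≥ 233 / 26.52 = 8.785 → use 9 bolts.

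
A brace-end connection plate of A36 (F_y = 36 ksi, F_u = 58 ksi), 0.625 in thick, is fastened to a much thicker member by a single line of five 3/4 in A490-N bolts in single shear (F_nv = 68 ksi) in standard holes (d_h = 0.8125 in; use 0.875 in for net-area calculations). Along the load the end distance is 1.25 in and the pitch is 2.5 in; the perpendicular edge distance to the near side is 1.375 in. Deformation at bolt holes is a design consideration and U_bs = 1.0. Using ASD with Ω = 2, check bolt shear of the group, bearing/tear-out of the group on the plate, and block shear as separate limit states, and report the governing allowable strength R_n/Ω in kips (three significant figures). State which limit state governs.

75.1 kips (bolt shear governs)

Bolt shear: A_b = π·0.75²/4 = 0.4418 in²; R_n = 68 × 0.4418 × 5 × 1 = 150.2 kips → 150.2 / 2 = 75.1 kips.
Bearing: edge l_c = 0.8438, r_n = 36.7 kips; interior l_c = 1.688, r_n = 65.25 kips; R_n = 36.7 + 4·65.25 = 297.7 kips → 149 kips.
Block shear: A_gv = 7.031, A_nv = 4.57, A_nt = 0.5859 in²; R_n = min(0.6F_uA_nv, 0.6F_yA_gv) + U_bs·F_u·A_nt = 185.9 kips → 92.9 kips.
Bolt shear governs: 75.1 kips.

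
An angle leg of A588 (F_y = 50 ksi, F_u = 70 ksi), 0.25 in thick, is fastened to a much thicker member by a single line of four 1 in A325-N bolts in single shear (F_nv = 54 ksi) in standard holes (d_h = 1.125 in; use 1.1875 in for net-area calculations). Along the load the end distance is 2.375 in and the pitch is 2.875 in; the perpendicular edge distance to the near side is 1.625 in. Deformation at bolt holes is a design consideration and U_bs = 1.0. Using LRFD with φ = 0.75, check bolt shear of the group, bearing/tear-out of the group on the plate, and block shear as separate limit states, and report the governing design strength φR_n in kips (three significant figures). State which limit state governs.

Bolt shear: A_b = π·1²/4 = 0.7854 in²; R_n = 54 × 0.7854 × 4 × 1 = 169.6 kips → 0.75 × 169.6 = 127 kips.
Bearing: edge l_c = 1.812, r_n = 38.06 kips; interior l_c = 1.75, r_n = 36.75 kips; R_n = 38.06 + 3·36.75 = 148.3 kips → 111 kips.
Block shear: A_gv = 2.75, A_nv = 1.711, A_nt = 0.2578 in²; R_n = min(0.6F_uA_nv, 0.6F_yA_gv) + U_bs·F_u·A_nt = 89.91 kips → 67.4 kips.
Block shear governs: 67.4 kips.

67.4 kips (block shear governs)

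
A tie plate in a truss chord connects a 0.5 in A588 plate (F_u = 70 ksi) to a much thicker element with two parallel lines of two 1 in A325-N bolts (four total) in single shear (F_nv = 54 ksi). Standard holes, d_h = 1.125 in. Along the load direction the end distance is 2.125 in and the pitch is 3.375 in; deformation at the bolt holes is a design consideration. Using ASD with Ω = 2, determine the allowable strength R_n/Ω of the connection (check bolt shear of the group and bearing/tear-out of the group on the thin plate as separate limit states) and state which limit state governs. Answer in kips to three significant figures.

Bolt shear: A_b = π·1²/4 = 0.7854 in²; R_n = 54 × 0.7854 × 4 × 1 = 169.6 kips → 169.6 / 2 = 84.8 kips.
Bearing (1.2 l_c t F_u ≤ 2.4 d t F_u): upper limit = 2.4·1·0.5·70 = 84 kips.
  Edge l_c = 2.125 − 1.125/2 = 1.562 → r_n = 65.62 kips; interior l_c = 3.375 − 1.125 = 2.25 → r_n = 84 kips.
  R_n,bearing = 2·65.62 + 2·84 = 299.2 kips → 299.2 / 2 = 150 kips.
Bolt shear governs: 84.8 kips.

84.8 kips (bolt shear governs)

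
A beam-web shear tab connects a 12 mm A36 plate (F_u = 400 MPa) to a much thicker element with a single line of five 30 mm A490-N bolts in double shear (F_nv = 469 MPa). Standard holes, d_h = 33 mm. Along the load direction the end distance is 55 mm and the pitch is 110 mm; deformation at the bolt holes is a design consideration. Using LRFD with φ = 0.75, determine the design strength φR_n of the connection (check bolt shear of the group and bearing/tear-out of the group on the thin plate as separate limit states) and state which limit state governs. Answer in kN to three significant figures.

1200 kN (bearing governs)

Bolt shear: A_b = π·30²/4 = 706.9 mm²; R_n = 469 × 706.9 × 5 × 2 / 1000 = 3315 kN → 0.75 × 3315 = 2490 kN.
Bearing (1.2 l_c t F_u ≤ 2.4 d t F_u): upper limit = 2.4·30·12·400 / 1000 = 345.6 kN.
  Edge l_c = 55 − 33/2 = 38.5 → r_n = 221.8 kN; interior l_c = 110 − 33 = 77 → r_n = 345.6 kN.
  R_n,bearing = 1·221.8 + 4·345.6 = 1604 kN → 0.75 × 1604 = 1200 kN.
Bearing governs: 1200 kN.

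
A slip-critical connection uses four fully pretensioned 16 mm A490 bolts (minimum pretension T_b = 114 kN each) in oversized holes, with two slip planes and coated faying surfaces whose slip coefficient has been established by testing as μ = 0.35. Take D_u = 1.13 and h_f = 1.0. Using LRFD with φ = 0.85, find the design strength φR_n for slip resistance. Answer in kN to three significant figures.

307 kN

R_n = μ · D_u · h_f · T_b · n_s · n_b = 0.35 × 1.13 × 1.0 × 114 × 2 × 4 = 360.7 kN.
Design strength φR_n = 0.85 × 360.7 = 307 kN.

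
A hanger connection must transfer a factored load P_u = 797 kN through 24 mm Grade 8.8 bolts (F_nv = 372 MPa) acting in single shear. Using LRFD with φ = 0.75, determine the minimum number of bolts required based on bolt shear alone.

A_b = π·24²/4 = 452.4 mm².
Per-bolt design strength φR_n = 0.75 × 372 × 452.4 × 1 / 1000 = 126.2 kN.
n ≥ 797 / 126.2 = 6.315 → use 7 bolts.

7 bolts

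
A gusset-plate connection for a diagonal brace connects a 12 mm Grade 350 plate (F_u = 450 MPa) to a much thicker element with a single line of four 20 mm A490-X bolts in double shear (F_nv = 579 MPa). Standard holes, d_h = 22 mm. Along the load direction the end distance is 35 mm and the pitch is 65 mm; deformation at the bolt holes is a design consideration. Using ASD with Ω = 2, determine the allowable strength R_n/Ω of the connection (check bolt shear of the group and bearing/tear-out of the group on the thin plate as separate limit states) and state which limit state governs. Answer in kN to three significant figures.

Bolt shear: A_b = π·20²/4 = 314.2 mm²; R_n = 579 × 314.2 × 4 × 2 / 1000 = 1455 kN → 1455 / 2 = 728 kN.
Bearing (1.2 l_c t F_u ≤ 2.4 d t F_u): upper limit = 2.4·20·12·450 / 1000 = 259.2 kN.
  Edge l_c = 35 − 22/2 = 24 → r_n = 155.5 kN; interior l_c = 65 − 22 = 43 → r_n = 259.2 kN.
  R_n,bearing = 1·155.5 + 3·259.2 = 933.1 kN → 933.1 / 2 = 467 kN.
Bearing governs: 467 kN.

467 kN (bearing governs)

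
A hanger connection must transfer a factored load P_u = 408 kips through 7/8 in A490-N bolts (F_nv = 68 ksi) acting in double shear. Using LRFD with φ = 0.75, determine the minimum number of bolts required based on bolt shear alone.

A_b = π·0.875²/4 = 0.6013 in².
Per-bolt design strength φR_n = 0.75 × 68 × 0.6013 × 2 = 61.33 kips.
n ≥ 408 / 61.33 = 6.652 → use 7 bolts.

7 bolts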